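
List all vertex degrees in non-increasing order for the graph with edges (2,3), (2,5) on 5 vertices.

Step 1: Count edges incident to each vertex:
  deg(1) = 0 (neighbors: none)
  deg(2) = 2 (neighbors: 3, 5)
  deg(3) = 1 (neighbors: 2)
  deg(4) = 0 (neighbors: none)
  deg(5) = 1 (neighbors: 2)

Step 2: Sort degrees in non-increasing order:
  Degrees: [0, 2, 1, 0, 1] -> sorted: [2, 1, 1, 0, 0]

Degree sequence: [2, 1, 1, 0, 0]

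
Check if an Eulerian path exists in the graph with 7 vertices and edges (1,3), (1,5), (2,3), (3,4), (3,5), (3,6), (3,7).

Step 1: Find the degree of each vertex:
  deg(1) = 2
  deg(2) = 1
  deg(3) = 6
  deg(4) = 1
  deg(5) = 2
  deg(6) = 1
  deg(7) = 1

Step 2: Count vertices with odd degree:
  Odd-degree vertices: 2, 4, 6, 7 (4 total)

Step 3: Apply Euler's theorem:
  - Eulerian circuit exists iff graph is connected and all vertices have even degree
  - Eulerian path exists iff graph is connected and has 0 or 2 odd-degree vertices

Graph has 4 odd-degree vertices (need 0 or 2).
Neither Eulerian path nor Eulerian circuit exists.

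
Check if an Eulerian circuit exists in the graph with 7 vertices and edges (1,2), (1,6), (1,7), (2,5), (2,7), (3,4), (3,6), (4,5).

Step 1: Find the degree of each vertex:
  deg(1) = 3
  deg(2) = 3
  deg(3) = 2
  deg(4) = 2
  deg(5) = 2
  deg(6) = 2
  deg(7) = 2

Step 2: Count vertices with odd degree:
  Odd-degree vertices: 1, 2 (2 total)

Step 3: Apply Euler's theorem:
  - Eulerian circuit exists iff graph is connected and all vertices have even degree
  - Eulerian path exists iff graph is connected and has 0 or 2 odd-degree vertices

Graph is connected with exactly 2 odd-degree vertices (1, 2).
Eulerian path exists (starting and ending at the odd-degree vertices), but no Eulerian circuit.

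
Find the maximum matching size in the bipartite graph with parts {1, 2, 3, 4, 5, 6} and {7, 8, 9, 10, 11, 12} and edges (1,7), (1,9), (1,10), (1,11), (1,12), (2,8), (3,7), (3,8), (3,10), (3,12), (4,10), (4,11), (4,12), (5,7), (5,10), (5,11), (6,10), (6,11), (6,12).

Step 1: List the neighbors of each left vertex:
  1: 7, 9, 10, 11, 12
  2: 8
  3: 7, 8, 10, 12
  4: 10, 11, 12
  5: 7, 10, 11
  6: 10, 11, 12

Step 2: Greedily match left vertices, then look for augmenting paths:
  Match 1 -- 9
  Match 2 -- 8
  Match 3 -- 10
  Match 4 -- 11
  Match 5 -- 7
  Match 6 -- 12
  No augmenting path remains.

Step 3: Verify this is maximum:
  Matching size 6 = min(|L|, |R|) = min(6, 6), which is an upper bound, so this matching is maximum.

Maximum matching: {(1,9), (2,8), (3,10), (4,11), (5,7), (6,12)}
Size: 6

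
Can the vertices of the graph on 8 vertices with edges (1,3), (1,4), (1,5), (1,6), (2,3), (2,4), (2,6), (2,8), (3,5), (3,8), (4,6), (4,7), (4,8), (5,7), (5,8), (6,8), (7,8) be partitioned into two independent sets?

Step 1: Attempt 2-coloring using BFS:
  Start at vertex 1, assign color 0
  Color vertex 3 with color 1 (neighbor of 1)
  Color vertex 4 with color 1 (neighbor of 1)
  Color vertex 5 with color 1 (neighbor of 1)
  Color vertex 6 with color 1 (neighbor of 1)
  Color vertex 2 with color 0 (neighbor of 3)

Step 2: Conflict found! Vertices 3 and 5 are adjacent but have the same color.
This means the graph contains an odd cycle.

The graph is NOT bipartite.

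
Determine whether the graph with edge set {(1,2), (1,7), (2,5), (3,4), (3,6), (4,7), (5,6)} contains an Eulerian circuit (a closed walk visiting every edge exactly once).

Step 1: Find the degree of each vertex:
  deg(1) = 2
  deg(2) = 2
  deg(3) = 2
  deg(4) = 2
  deg(5) = 2
  deg(6) = 2
  deg(7) = 2

Step 2: Count vertices with odd degree:
  All vertices have even degree (0 odd-degree vertices)

Step 3: Apply Euler's theorem:
  - Eulerian circuit exists iff graph is connected and all vertices have even degree
  - Eulerian path exists iff graph is connected and has 0 or 2 odd-degree vertices

Graph is connected with 0 odd-degree vertices.
Both Eulerian circuit and Eulerian path exist.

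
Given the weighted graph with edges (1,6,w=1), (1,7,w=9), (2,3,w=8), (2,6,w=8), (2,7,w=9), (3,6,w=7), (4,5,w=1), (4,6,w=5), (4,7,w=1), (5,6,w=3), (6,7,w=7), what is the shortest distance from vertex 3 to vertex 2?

Step 1: Build adjacency list with weights:
  1: 6(w=1), 7(w=9)
  2: 3(w=8), 6(w=8), 7(w=9)
  3: 2(w=8), 6(w=7)
  4: 5(w=1), 6(w=5), 7(w=1)
  5: 4(w=1), 6(w=3)
  6: 1(w=1), 2(w=8), 3(w=7), 4(w=5), 5(w=3), 7(w=7)
  7: 1(w=9), 2(w=9), 4(w=1), 6(w=7)

Step 2: Apply Dijkstra's algorithm from vertex 3:
  Visit vertex 3 (distance=0)
    Update dist[2] = 8
    Update dist[6] = 7
  Visit vertex 6 (distance=7)
    Update dist[1] = 8
    Update dist[4] = 12
    Update dist[5] = 10
    Update dist[7] = 14
  Visit vertex 1 (distance=8)
  Visit vertex 2 (distance=8)

Step 3: Shortest path: 3 -> 2
Total weight: 8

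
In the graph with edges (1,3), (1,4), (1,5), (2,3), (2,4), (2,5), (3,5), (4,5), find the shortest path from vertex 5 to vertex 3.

Step 1: Build adjacency list:
  1: 3, 4, 5
  2: 3, 4, 5
  3: 1, 2, 5
  4: 1, 2, 5
  5: 1, 2, 3, 4

Step 2: BFS from vertex 5 to find shortest path to 3:
  vertex 1 reached at distance 1
  vertex 2 reached at distance 1
  vertex 3 reached at distance 1

Step 3: Shortest path: 5 -> 3
Path length: 1 edge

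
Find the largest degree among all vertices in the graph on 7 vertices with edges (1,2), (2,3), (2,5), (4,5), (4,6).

Step 1: Count edges incident to each vertex:
  deg(1) = 1 (neighbors: 2)
  deg(2) = 3 (neighbors: 1, 3, 5)
  deg(3) = 1 (neighbors: 2)
  deg(4) = 2 (neighbors: 5, 6)
  deg(5) = 2 (neighbors: 2, 4)
  deg(6) = 1 (neighbors: 4)
  deg(7) = 0 (neighbors: none)

Step 2: Find maximum:
  max(1, 3, 1, 2, 2, 1, 0) = 3 (vertex 2)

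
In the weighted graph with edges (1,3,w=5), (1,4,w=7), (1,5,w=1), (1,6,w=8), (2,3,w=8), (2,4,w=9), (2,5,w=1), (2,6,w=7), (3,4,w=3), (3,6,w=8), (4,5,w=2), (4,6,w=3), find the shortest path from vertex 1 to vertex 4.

Step 1: Build adjacency list with weights:
  1: 3(w=5), 4(w=7), 5(w=1), 6(w=8)
  2: 3(w=8), 4(w=9), 5(w=1), 6(w=7)
  3: 1(w=5), 2(w=8), 4(w=3), 6(w=8)
  4: 1(w=7), 2(w=9), 3(w=3), 5(w=2), 6(w=3)
  5: 1(w=1), 2(w=1), 4(w=2)
  6: 1(w=8), 2(w=7), 3(w=8), 4(w=3)

Step 2: Apply Dijkstra's algorithm from vertex 1:
  Visit vertex 1 (distance=0)
    Update dist[3] = 5
    Update dist[4] = 7
    Update dist[5] = 1
    Update dist[6] = 8
  Visit vertex 5 (distance=1)
    Update dist[2] = 2
    Update dist[4] = 3
  Visit vertex 2 (distance=2)
  Visit vertex 4 (distance=3)
    Update dist[6] = 6

Step 3: Shortest path: 1 -> 5 -> 4
Total weight: 1 + 2 = 3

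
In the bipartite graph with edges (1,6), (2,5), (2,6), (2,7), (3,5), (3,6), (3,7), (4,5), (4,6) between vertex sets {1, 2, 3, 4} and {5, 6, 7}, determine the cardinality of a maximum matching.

Step 1: List the neighbors of each left vertex:
  1: 6
  2: 5, 6, 7
  3: 5, 6, 7
  4: 5, 6

Step 2: Greedily match left vertices, then look for augmenting paths:
  Match 1 -- 6
  Match 2 -- 5
  Match 3 -- 7
  No augmenting path remains.

Step 3: Verify this is maximum:
  Matching size 3 = min(|L|, |R|) = min(4, 3), which is an upper bound, so this matching is maximum.

Maximum matching: {(1,6), (2,5), (3,7)}
Size: 3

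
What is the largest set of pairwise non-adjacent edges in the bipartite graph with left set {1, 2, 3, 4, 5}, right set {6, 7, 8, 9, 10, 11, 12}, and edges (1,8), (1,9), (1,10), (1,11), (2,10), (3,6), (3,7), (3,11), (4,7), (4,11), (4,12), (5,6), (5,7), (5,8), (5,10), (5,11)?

Step 1: List the neighbors of each left vertex:
  1: 8, 9, 10, 11
  2: 10
  3: 6, 7, 11
  4: 7, 11, 12
  5: 6, 7, 8, 10, 11

Step 2: Greedily match left vertices, then look for augmenting paths:
  Match 1 -- 8
  Match 2 -- 10
  Match 3 -- 6
  Match 4 -- 7
  Match 5 -- 11
  No augmenting path remains.

Step 3: Verify this is maximum:
  Matching size 5 = min(|L|, |R|) = min(5, 7), which is an upper bound, so this matching is maximum.

Maximum matching: {(1,8), (2,10), (3,6), (4,7), (5,11)}
Size: 5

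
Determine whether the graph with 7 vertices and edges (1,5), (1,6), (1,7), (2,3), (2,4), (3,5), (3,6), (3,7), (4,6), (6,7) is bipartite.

Step 1: Attempt 2-coloring using BFS:
  Start at vertex 1, assign color 0
  Color vertex 5 with color 1 (neighbor of 1)
  Color vertex 6 with color 1 (neighbor of 1)
  Color vertex 7 with color 1 (neighbor of 1)
  Color vertex 3 with color 0 (neighbor of 5)
  Color vertex 4 with color 0 (neighbor of 6)

Step 2: Conflict found! Vertices 6 and 7 are adjacent but have the same color.
This means the graph contains an odd cycle.

The graph is NOT bipartite.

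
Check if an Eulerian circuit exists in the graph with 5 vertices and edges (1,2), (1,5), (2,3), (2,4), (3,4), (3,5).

Step 1: Find the degree of each vertex:
  deg(1) = 2
  deg(2) = 3
  deg(3) = 3
  deg(4) = 2
  deg(5) = 2

Step 2: Count vertices with odd degree:
  Odd-degree vertices: 2, 3 (2 total)

Step 3: Apply Euler's theorem:
  - Eulerian circuit exists iff graph is connected and all vertices have even degree
  - Eulerian path exists iff graph is connected and has 0 or 2 odd-degree vertices

Graph is connected with exactly 2 odd-degree vertices (2, 3).
Eulerian path exists (starting and ending at the odd-degree vertices), but no Eulerian circuit.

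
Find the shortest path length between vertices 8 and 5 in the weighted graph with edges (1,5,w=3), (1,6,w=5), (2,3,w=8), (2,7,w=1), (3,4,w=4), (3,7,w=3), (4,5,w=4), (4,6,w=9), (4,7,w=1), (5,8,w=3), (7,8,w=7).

Step 1: Build adjacency list with weights:
  1: 5(w=3), 6(w=5)
  2: 3(w=8), 7(w=1)
  3: 2(w=8), 4(w=4), 7(w=3)
  4: 3(w=4), 5(w=4), 6(w=9), 7(w=1)
  5: 1(w=3), 4(w=4), 8(w=3)
  6: 1(w=5), 4(w=9)
  7: 2(w=1), 3(w=3), 4(w=1), 8(w=7)
  8: 5(w=3), 7(w=7)

Step 2: Apply Dijkstra's algorithm from vertex 8:
  Visit vertex 8 (distance=0)
    Update dist[5] = 3
    Update dist[7] = 7
  Visit vertex 5 (distance=3)
    Update dist[1] = 6
    Update dist[4] = 7

Step 3: Shortest path: 8 -> 5
Total weight: 3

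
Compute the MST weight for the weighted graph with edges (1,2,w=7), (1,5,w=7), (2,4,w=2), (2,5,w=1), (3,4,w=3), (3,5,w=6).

Apply Kruskal's algorithm (sort edges by weight, add if no cycle):

Sorted edges by weight:
  (2,5) w=1
  (2,4) w=2
  (3,4) w=3
  (3,5) w=6
  (1,2) w=7
  (1,5) w=7

Add edge (2,5) w=1 -- no cycle. Running total: 1
Add edge (2,4) w=2 -- no cycle. Running total: 3
Add edge (3,4) w=3 -- no cycle. Running total: 6
Skip edge (3,5) w=6 -- would create cycle
Add edge (1,2) w=7 -- no cycle. Running total: 13

MST edges: (2,5,w=1), (2,4,w=2), (3,4,w=3), (1,2,w=7)
Total MST weight: 1 + 2 + 3 + 7 = 13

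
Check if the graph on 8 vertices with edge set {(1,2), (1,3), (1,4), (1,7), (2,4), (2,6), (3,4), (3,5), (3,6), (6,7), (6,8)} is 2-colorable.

Step 1: Attempt 2-coloring using BFS:
  Start at vertex 1, assign color 0
  Color vertex 2 with color 1 (neighbor of 1)
  Color vertex 3 with color 1 (neighbor of 1)
  Color vertex 4 with color 1 (neighbor of 1)
  Color vertex 7 with color 1 (neighbor of 1)

Step 2: Conflict found! Vertices 2 and 4 are adjacent but have the same color.
This means the graph contains an odd cycle.

The graph is NOT bipartite.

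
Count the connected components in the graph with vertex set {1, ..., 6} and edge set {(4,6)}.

Step 1: Build adjacency list from edges:
  1: (none)
  2: (none)
  3: (none)
  4: 6
  5: (none)
  6: 4

Step 2: Run BFS/DFS from vertex 1:
  Visited: {1}
  Reached 1 of 6 vertices

Step 3: Only 1 of 6 vertices reached. Graph is disconnected.
Connected components: {1}, {2}, {3}, {4, 6}, {5}
Number of connected components: 5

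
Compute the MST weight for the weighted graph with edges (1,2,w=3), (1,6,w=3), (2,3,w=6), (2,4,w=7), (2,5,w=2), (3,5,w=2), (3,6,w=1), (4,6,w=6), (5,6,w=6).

Apply Kruskal's algorithm (sort edges by weight, add if no cycle):

Sorted edges by weight:
  (3,6) w=1
  (2,5) w=2
  (3,5) w=2
  (1,6) w=3
  (1,2) w=3
  (2,3) w=6
  (4,6) w=6
  (5,6) w=6
  (2,4) w=7

Add edge (3,6) w=1 -- no cycle. Running total: 1
Add edge (2,5) w=2 -- no cycle. Running total: 3
Add edge (3,5) w=2 -- no cycle. Running total: 5
Add edge (1,6) w=3 -- no cycle. Running total: 8
Skip edge (1,2) w=3 -- would create cycle
Skip edge (2,3) w=6 -- would create cycle
Add edge (4,6) w=6 -- no cycle. Running total: 14

MST edges: (3,6,w=1), (2,5,w=2), (3,5,w=2), (1,6,w=3), (4,6,w=6)
Total MST weight: 1 + 2 + 2 + 3 + 6 = 14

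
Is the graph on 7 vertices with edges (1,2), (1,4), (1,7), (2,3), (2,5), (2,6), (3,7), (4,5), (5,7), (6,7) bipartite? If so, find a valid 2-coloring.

Step 1: Attempt 2-coloring using BFS:
  Start at vertex 1, assign color 0
  Color vertex 2 with color 1 (neighbor of 1)
  Color vertex 4 with color 1 (neighbor of 1)
  Color vertex 7 with color 1 (neighbor of 1)
  Color vertex 3 with color 0 (neighbor of 2)
  Color vertex 5 with color 0 (neighbor of 2)
  Color vertex 6 with color 0 (neighbor of 2)

Step 2: 2-coloring succeeded. No conflicts found.
  Set A (color 0): {1, 3, 5, 6}
  Set B (color 1): {2, 4, 7}

The graph is bipartite with partition {1, 3, 5, 6}, {2, 4, 7}.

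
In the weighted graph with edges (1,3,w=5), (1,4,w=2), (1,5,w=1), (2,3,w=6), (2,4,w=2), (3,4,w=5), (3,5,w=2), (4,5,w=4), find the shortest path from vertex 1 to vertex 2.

Step 1: Build adjacency list with weights:
  1: 3(w=5), 4(w=2), 5(w=1)
  2: 3(w=6), 4(w=2)
  3: 1(w=5), 2(w=6), 4(w=5), 5(w=2)
  4: 1(w=2), 2(w=2), 3(w=5), 5(w=4)
  5: 1(w=1), 3(w=2), 4(w=4)

Step 2: Apply Dijkstra's algorithm from vertex 1:
  Visit vertex 1 (distance=0)
    Update dist[3] = 5
    Update dist[4] = 2
    Update dist[5] = 1
  Visit vertex 5 (distance=1)
    Update dist[3] = 3
  Visit vertex 4 (distance=2)
    Update dist[2] = 4
  Visit vertex 3 (distance=3)
  Visit vertex 2 (distance=4)

Step 3: Shortest path: 1 -> 4 -> 2
Total weight: 2 + 2 = 4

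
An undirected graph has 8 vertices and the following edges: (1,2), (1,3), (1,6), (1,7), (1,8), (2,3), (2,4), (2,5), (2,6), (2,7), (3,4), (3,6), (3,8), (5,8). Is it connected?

Step 1: Build adjacency list from edges:
  1: 2, 3, 6, 7, 8
  2: 1, 3, 4, 5, 6, 7
  3: 1, 2, 4, 6, 8
  4: 2, 3
  5: 2, 8
  6: 1, 2, 3
  7: 1, 2
  8: 1, 3, 5

Step 2: Run BFS/DFS from vertex 1:
  Visited: {1, 2, 3, 6, 7, 8, 4, 5}
  Reached 8 of 8 vertices

Step 3: All 8 vertices reached from vertex 1, so the graph is connected.
Answer: Yes, the graph is connected.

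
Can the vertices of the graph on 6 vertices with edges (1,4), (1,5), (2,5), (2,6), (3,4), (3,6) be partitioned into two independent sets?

Step 1: Attempt 2-coloring using BFS:
  Start at vertex 1, assign color 0
  Color vertex 4 with color 1 (neighbor of 1)
  Color vertex 5 with color 1 (neighbor of 1)
  Color vertex 3 with color 0 (neighbor of 4)
  Color vertex 2 with color 0 (neighbor of 5)
  Color vertex 6 with color 1 (neighbor of 3)

Step 2: 2-coloring succeeded. No conflicts found.
  Set A (color 0): {1, 2, 3}
  Set B (color 1): {4, 5, 6}

The graph is bipartite with partition {1, 2, 3}, {4, 5, 6}.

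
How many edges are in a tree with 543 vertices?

A tree on n vertices always has exactly n - 1 edges.
For n = 543: edges = 543 - 1 = 542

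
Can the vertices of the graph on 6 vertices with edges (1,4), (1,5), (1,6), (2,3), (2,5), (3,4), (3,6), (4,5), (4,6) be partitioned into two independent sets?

Step 1: Attempt 2-coloring using BFS:
  Start at vertex 1, assign color 0
  Color vertex 4 with color 1 (neighbor of 1)
  Color vertex 5 with color 1 (neighbor of 1)
  Color vertex 6 with color 1 (neighbor of 1)
  Color vertex 3 with color 0 (neighbor of 4)

Step 2: Conflict found! Vertices 4 and 5 are adjacent but have the same color.
This means the graph contains an odd cycle.

The graph is NOT bipartite.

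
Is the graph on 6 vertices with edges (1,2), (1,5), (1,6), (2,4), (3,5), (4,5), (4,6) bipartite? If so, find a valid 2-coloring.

Step 1: Attempt 2-coloring using BFS:
  Start at vertex 1, assign color 0
  Color vertex 2 with color 1 (neighbor of 1)
  Color vertex 5 with color 1 (neighbor of 1)
  Color vertex 6 with color 1 (neighbor of 1)
  Color vertex 4 with color 0 (neighbor of 2)
  Color vertex 3 with color 0 (neighbor of 5)

Step 2: 2-coloring succeeded. No conflicts found.
  Set A (color 0): {1, 3, 4}
  Set B (color 1): {2, 5, 6}

The graph is bipartite with partition {1, 3, 4}, {2, 5, 6}.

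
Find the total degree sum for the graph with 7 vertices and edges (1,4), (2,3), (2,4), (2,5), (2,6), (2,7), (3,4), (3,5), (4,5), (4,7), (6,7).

Step 1: Count edges incident to each vertex:
  deg(1) = 1 (neighbors: 4)
  deg(2) = 5 (neighbors: 3, 4, 5, 6, 7)
  deg(3) = 3 (neighbors: 2, 4, 5)
  deg(4) = 5 (neighbors: 1, 2, 3, 5, 7)
  deg(5) = 3 (neighbors: 2, 3, 4)
  deg(6) = 2 (neighbors: 2, 7)
  deg(7) = 3 (neighbors: 2, 4, 6)

Step 2: Sum all degrees:
  1 + 5 + 3 + 5 + 3 + 2 + 3 = 22

Verification: sum of degrees = 2 * |E| = 2 * 11 = 22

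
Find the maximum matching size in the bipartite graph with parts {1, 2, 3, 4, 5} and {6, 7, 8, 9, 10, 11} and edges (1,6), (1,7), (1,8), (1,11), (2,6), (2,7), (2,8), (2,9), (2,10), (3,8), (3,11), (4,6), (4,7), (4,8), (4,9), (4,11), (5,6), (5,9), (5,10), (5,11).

Step 1: List the neighbors of each left vertex:
  1: 6, 7, 8, 11
  2: 6, 7, 8, 9, 10
  3: 8, 11
  4: 6, 7, 8, 9, 11
  5: 6, 9, 10, 11

Step 2: Greedily match left vertices, then look for augmenting paths:
  Match 1 -- 6
  Match 2 -- 7
  Match 3 -- 8
  Match 4 -- 9
  Match 5 -- 10
  No augmenting path remains.

Step 3: Verify this is maximum:
  Matching size 5 = min(|L|, |R|) = min(5, 6), which is an upper bound, so this matching is maximum.

Maximum matching: {(1,6), (2,7), (3,8), (4,9), (5,10)}
Size: 5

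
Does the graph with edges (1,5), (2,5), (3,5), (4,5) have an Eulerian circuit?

Step 1: Find the degree of each vertex:
  deg(1) = 1
  deg(2) = 1
  deg(3) = 1
  deg(4) = 1
  deg(5) = 4

Step 2: Count vertices with odd degree:
  Odd-degree vertices: 1, 2, 3, 4 (4 total)

Step 3: Apply Euler's theorem:
  - Eulerian circuit exists iff graph is connected and all vertices have even degree
  - Eulerian path exists iff graph is connected and has 0 or 2 odd-degree vertices

Graph has 4 odd-degree vertices (need 0 or 2).
Neither Eulerian path nor Eulerian circuit exists.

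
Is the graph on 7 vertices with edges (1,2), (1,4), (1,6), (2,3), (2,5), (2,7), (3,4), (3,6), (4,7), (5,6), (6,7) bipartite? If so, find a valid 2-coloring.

Step 1: Attempt 2-coloring using BFS:
  Start at vertex 1, assign color 0
  Color vertex 2 with color 1 (neighbor of 1)
  Color vertex 4 with color 1 (neighbor of 1)
  Color vertex 6 with color 1 (neighbor of 1)
  Color vertex 3 with color 0 (neighbor of 2)
  Color vertex 5 with color 0 (neighbor of 2)
  Color vertex 7 with color 0 (neighbor of 2)

Step 2: 2-coloring succeeded. No conflicts found.
  Set A (color 0): {1, 3, 5, 7}
  Set B (color 1): {2, 4, 6}

The graph is bipartite with partition {1, 3, 5, 7}, {2, 4, 6}.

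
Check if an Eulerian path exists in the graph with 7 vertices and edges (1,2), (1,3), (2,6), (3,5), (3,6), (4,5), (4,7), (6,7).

Step 1: Find the degree of each vertex:
  deg(1) = 2
  deg(2) = 2
  deg(3) = 3
  deg(4) = 2
  deg(5) = 2
  deg(6) = 3
  deg(7) = 2

Step 2: Count vertices with odd degree:
  Odd-degree vertices: 3, 6 (2 total)

Step 3: Apply Euler's theorem:
  - Eulerian circuit exists iff graph is connected and all vertices have even degree
  - Eulerian path exists iff graph is connected and has 0 or 2 odd-degree vertices

Graph is connected with exactly 2 odd-degree vertices (3, 6).
Eulerian path exists (starting and ending at the odd-degree vertices), but no Eulerian circuit.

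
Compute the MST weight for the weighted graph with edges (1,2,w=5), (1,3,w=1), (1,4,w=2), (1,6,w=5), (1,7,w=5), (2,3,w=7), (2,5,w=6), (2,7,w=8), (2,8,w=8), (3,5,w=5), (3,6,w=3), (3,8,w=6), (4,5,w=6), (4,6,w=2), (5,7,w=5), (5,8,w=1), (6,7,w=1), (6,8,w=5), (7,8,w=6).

Apply Kruskal's algorithm (sort edges by weight, add if no cycle):

Sorted edges by weight:
  (1,3) w=1
  (5,8) w=1
  (6,7) w=1
  (1,4) w=2
  (4,6) w=2
  (3,6) w=3
  (1,2) w=5
  (1,6) w=5
  (1,7) w=5
  (3,5) w=5
  (5,7) w=5
  (6,8) w=5
  (2,5) w=6
  (3,8) w=6
  (4,5) w=6
  (7,8) w=6
  (2,3) w=7
  (2,8) w=8
  (2,7) w=8

Add edge (1,3) w=1 -- no cycle. Running total: 1
Add edge (5,8) w=1 -- no cycle. Running total: 2
Add edge (6,7) w=1 -- no cycle. Running total: 3
Add edge (1,4) w=2 -- no cycle. Running total: 5
Add edge (4,6) w=2 -- no cycle. Running total: 7
Skip edge (3,6) w=3 -- would create cycle
Add edge (1,2) w=5 -- no cycle. Running total: 12
Skip edge (1,6) w=5 -- would create cycle
Skip edge (1,7) w=5 -- would create cycle
Add edge (3,5) w=5 -- no cycle. Running total: 17

MST edges: (1,3,w=1), (5,8,w=1), (6,7,w=1), (1,4,w=2), (4,6,w=2), (1,2,w=5), (3,5,w=5)
Total MST weight: 1 + 1 + 1 + 2 + 2 + 5 + 5 = 17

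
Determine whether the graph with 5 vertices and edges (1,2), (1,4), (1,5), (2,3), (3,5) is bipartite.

Step 1: Attempt 2-coloring using BFS:
  Start at vertex 1, assign color 0
  Color vertex 2 with color 1 (neighbor of 1)
  Color vertex 4 with color 1 (neighbor of 1)
  Color vertex 5 with color 1 (neighbor of 1)
  Color vertex 3 with color 0 (neighbor of 2)

Step 2: 2-coloring succeeded. No conflicts found.
  Set A (color 0): {1, 3}
  Set B (color 1): {2, 4, 5}

The graph is bipartite with partition {1, 3}, {2, 4, 5}.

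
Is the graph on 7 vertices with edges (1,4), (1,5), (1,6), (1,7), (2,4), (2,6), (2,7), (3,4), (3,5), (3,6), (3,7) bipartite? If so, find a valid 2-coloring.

Step 1: Attempt 2-coloring using BFS:
  Start at vertex 1, assign color 0
  Color vertex 4 with color 1 (neighbor of 1)
  Color vertex 5 with color 1 (neighbor of 1)
  Color vertex 6 with color 1 (neighbor of 1)
  Color vertex 7 with color 1 (neighbor of 1)
  Color vertex 2 with color 0 (neighbor of 4)
  Color vertex 3 with color 0 (neighbor of 4)

Step 2: 2-coloring succeeded. No conflicts found.
  Set A (color 0): {1, 2, 3}
  Set B (color 1): {4, 5, 6, 7}

The graph is bipartite with partition {1, 2, 3}, {4, 5, 6, 7}.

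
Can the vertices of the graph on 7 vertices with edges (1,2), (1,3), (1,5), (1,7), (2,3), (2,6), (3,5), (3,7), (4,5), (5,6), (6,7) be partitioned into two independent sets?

Step 1: Attempt 2-coloring using BFS:
  Start at vertex 1, assign color 0
  Color vertex 2 with color 1 (neighbor of 1)
  Color vertex 3 with color 1 (neighbor of 1)
  Color vertex 5 with color 1 (neighbor of 1)
  Color vertex 7 with color 1 (neighbor of 1)

Step 2: Conflict found! Vertices 2 and 3 are adjacent but have the same color.
This means the graph contains an odd cycle.

The graph is NOT bipartite.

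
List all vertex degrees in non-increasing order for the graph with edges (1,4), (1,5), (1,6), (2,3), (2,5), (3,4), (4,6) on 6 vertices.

Step 1: Count edges incident to each vertex:
  deg(1) = 3 (neighbors: 4, 5, 6)
  deg(2) = 2 (neighbors: 3, 5)
  deg(3) = 2 (neighbors: 2, 4)
  deg(4) = 3 (neighbors: 1, 3, 6)
  deg(5) = 2 (neighbors: 1, 2)
  deg(6) = 2 (neighbors: 1, 4)

Step 2: Sort degrees in non-increasing order:
  Degrees: [3, 2, 2, 3, 2, 2] -> sorted: [3, 3, 2, 2, 2, 2]

Degree sequence: [3, 3, 2, 2, 2, 2]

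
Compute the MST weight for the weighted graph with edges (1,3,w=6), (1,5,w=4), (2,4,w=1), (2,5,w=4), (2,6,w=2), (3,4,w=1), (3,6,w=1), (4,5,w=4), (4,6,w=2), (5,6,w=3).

Apply Kruskal's algorithm (sort edges by weight, add if no cycle):

Sorted edges by weight:
  (2,4) w=1
  (3,6) w=1
  (3,4) w=1
  (2,6) w=2
  (4,6) w=2
  (5,6) w=3
  (1,5) w=4
  (2,5) w=4
  (4,5) w=4
  (1,3) w=6

Add edge (2,4) w=1 -- no cycle. Running total: 1
Add edge (3,6) w=1 -- no cycle. Running total: 2
Add edge (3,4) w=1 -- no cycle. Running total: 3
Skip edge (2,6) w=2 -- would create cycle
Skip edge (4,6) w=2 -- would create cycle
Add edge (5,6) w=3 -- no cycle. Running total: 6
Add edge (1,5) w=4 -- no cycle. Running total: 10

MST edges: (2,4,w=1), (3,6,w=1), (3,4,w=1), (5,6,w=3), (1,5,w=4)
Total MST weight: 1 + 1 + 1 + 3 + 4 = 10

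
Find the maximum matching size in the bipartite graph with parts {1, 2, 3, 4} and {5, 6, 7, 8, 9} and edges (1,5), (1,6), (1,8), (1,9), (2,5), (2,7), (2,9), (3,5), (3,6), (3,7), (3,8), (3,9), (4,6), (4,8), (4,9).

Step 1: List the neighbors of each left vertex:
  1: 5, 6, 8, 9
  2: 5, 7, 9
  3: 5, 6, 7, 8, 9
  4: 6, 8, 9

Step 2: Greedily match left vertices, then look for augmenting paths:
  Match 1 -- 5
  Match 2 -- 7
  Match 3 -- 6
  Match 4 -- 8
  No augmenting path remains.

Step 3: Verify this is maximum:
  Matching size 4 = min(|L|, |R|) = min(4, 5), which is an upper bound, so this matching is maximum.

Maximum matching: {(1,5), (2,7), (3,6), (4,8)}
Size: 4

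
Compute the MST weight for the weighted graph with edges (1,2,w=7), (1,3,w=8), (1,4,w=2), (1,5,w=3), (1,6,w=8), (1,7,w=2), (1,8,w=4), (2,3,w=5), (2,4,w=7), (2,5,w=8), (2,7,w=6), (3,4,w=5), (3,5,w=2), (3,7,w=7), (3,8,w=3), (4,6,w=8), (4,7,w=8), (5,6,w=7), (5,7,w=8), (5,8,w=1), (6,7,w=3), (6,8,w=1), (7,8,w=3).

Apply Kruskal's algorithm (sort edges by weight, add if no cycle):

Sorted edges by weight:
  (5,8) w=1
  (6,8) w=1
  (1,4) w=2
  (1,7) w=2
  (3,5) w=2
  (1,5) w=3
  (3,8) w=3
  (6,7) w=3
  (7,8) w=3
  (1,8) w=4
  (2,3) w=5
  (3,4) w=5
  (2,7) w=6
  (1,2) w=7
  (2,4) w=7
  (3,7) w=7
  (5,6) w=7
  (1,3) w=8
  (1,6) w=8
  (2,5) w=8
  (4,6) w=8
  (4,7) w=8
  (5,7) w=8

Add edge (5,8) w=1 -- no cycle. Running total: 1
Add edge (6,8) w=1 -- no cycle. Running total: 2
Add edge (1,4) w=2 -- no cycle. Running total: 4
Add edge (1,7) w=2 -- no cycle. Running total: 6
Add edge (3,5) w=2 -- no cycle. Running total: 8
Add edge (1,5) w=3 -- no cycle. Running total: 11
Skip edge (3,8) w=3 -- would create cycle
Skip edge (6,7) w=3 -- would create cycle
Skip edge (7,8) w=3 -- would create cycle
Skip edge (1,8) w=4 -- would create cycle
Add edge (2,3) w=5 -- no cycle. Running total: 16

MST edges: (5,8,w=1), (6,8,w=1), (1,4,w=2), (1,7,w=2), (3,5,w=2), (1,5,w=3), (2,3,w=5)
Total MST weight: 1 + 1 + 2 + 2 + 2 + 3 + 5 = 16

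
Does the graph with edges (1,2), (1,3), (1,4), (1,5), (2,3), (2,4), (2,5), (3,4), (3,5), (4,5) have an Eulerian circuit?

Step 1: Find the degree of each vertex:
  deg(1) = 4
  deg(2) = 4
  deg(3) = 4
  deg(4) = 4
  deg(5) = 4

Step 2: Count vertices with odd degree:
  All vertices have even degree (0 odd-degree vertices)

Step 3: Apply Euler's theorem:
  - Eulerian circuit exists iff graph is connected and all vertices have even degree
  - Eulerian path exists iff graph is connected and has 0 or 2 odd-degree vertices

Graph is connected with 0 odd-degree vertices.
Both Eulerian circuit and Eulerian path exist.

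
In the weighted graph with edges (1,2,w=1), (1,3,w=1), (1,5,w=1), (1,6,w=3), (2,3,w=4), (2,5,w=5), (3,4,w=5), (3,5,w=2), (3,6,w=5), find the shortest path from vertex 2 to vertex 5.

Step 1: Build adjacency list with weights:
  1: 2(w=1), 3(w=1), 5(w=1), 6(w=3)
  2: 1(w=1), 3(w=4), 5(w=5)
  3: 1(w=1), 2(w=4), 4(w=5), 5(w=2), 6(w=5)
  4: 3(w=5)
  5: 1(w=1), 2(w=5), 3(w=2)
  6: 1(w=3), 3(w=5)

Step 2: Apply Dijkstra's algorithm from vertex 2:
  Visit vertex 2 (distance=0)
    Update dist[1] = 1
    Update dist[3] = 4
    Update dist[5] = 5
  Visit vertex 1 (distance=1)
    Update dist[3] = 2
    Update dist[5] = 2
    Update dist[6] = 4
  Visit vertex 3 (distance=2)
    Update dist[4] = 7
  Visit vertex 5 (distance=2)

Step 3: Shortest path: 2 -> 1 -> 5
Total weight: 1 + 1 = 2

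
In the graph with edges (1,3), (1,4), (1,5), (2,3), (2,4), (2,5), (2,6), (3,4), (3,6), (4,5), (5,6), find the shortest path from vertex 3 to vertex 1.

Step 1: Build adjacency list:
  1: 3, 4, 5
  2: 3, 4, 5, 6
  3: 1, 2, 4, 6
  4: 1, 2, 3, 5
  5: 1, 2, 4, 6
  6: 2, 3, 5

Step 2: BFS from vertex 3 to find shortest path to 1:
  vertex 1 reached at distance 1

Step 3: Shortest path: 3 -> 1
Path length: 1 edge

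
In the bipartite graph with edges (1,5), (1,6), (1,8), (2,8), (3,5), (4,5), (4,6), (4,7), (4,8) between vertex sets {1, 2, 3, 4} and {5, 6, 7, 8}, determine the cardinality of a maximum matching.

Step 1: List the neighbors of each left vertex:
  1: 5, 6, 8
  2: 8
  3: 5
  4: 5, 6, 7, 8

Step 2: Greedily match left vertices, then look for augmenting paths:
  Match 1 -- 6
  Match 2 -- 8
  Match 3 -- 5
  Match 4 -- 7
  No augmenting path remains.

Step 3: Verify this is maximum:
  Matching size 4 = min(|L|, |R|) = min(4, 4), which is an upper bound, so this matching is maximum.

Maximum matching: {(1,6), (2,8), (3,5), (4,7)}
Size: 4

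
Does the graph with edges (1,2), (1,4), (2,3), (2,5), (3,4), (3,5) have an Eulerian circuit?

Step 1: Find the degree of each vertex:
  deg(1) = 2
  deg(2) = 3
  deg(3) = 3
  deg(4) = 2
  deg(5) = 2

Step 2: Count vertices with odd degree:
  Odd-degree vertices: 2, 3 (2 total)

Step 3: Apply Euler's theorem:
  - Eulerian circuit exists iff graph is connected and all vertices have even degree
  - Eulerian path exists iff graph is connected and has 0 or 2 odd-degree vertices

Graph is connected with exactly 2 odd-degree vertices (2, 3).
Eulerian path exists (starting and ending at the odd-degree vertices), but no Eulerian circuit.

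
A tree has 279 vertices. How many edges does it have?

A tree on n vertices always has exactly n - 1 edges.
For n = 279: edges = 279 - 1 = 278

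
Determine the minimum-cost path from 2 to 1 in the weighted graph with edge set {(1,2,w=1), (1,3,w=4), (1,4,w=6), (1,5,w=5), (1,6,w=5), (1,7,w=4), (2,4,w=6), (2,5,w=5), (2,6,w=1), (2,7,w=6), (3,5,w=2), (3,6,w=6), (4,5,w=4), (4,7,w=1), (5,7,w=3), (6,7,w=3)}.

Step 1: Build adjacency list with weights:
  1: 2(w=1), 3(w=4), 4(w=6), 5(w=5), 6(w=5), 7(w=4)
  2: 1(w=1), 4(w=6), 5(w=5), 6(w=1), 7(w=6)
  3: 1(w=4), 5(w=2), 6(w=6)
  4: 1(w=6), 2(w=6), 5(w=4), 7(w=1)
  5: 1(w=5), 2(w=5), 3(w=2), 4(w=4), 7(w=3)
  6: 1(w=5), 2(w=1), 3(w=6), 7(w=3)
  7: 1(w=4), 2(w=6), 4(w=1), 5(w=3), 6(w=3)

Step 2: Apply Dijkstra's algorithm from vertex 2:
  Visit vertex 2 (distance=0)
    Update dist[1] = 1
    Update dist[4] = 6
    Update dist[5] = 5
    Update dist[6] = 1
    Update dist[7] = 6
  Visit vertex 1 (distance=1)
    Update dist[3] = 5
    Update dist[7] = 5

Step 3: Shortest path: 2 -> 1
Total weight: 1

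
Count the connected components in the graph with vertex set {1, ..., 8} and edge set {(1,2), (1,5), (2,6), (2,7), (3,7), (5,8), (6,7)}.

Step 1: Build adjacency list from edges:
  1: 2, 5
  2: 1, 6, 7
  3: 7
  4: (none)
  5: 1, 8
  6: 2, 7
  7: 2, 3, 6
  8: 5

Step 2: Run BFS/DFS from vertex 1:
  Visited: {1, 2, 5, 6, 7, 8, 3}
  Reached 7 of 8 vertices

Step 3: Only 7 of 8 vertices reached. Graph is disconnected.
Connected components: {1, 2, 3, 5, 6, 7, 8}, {4}
Number of connected components: 2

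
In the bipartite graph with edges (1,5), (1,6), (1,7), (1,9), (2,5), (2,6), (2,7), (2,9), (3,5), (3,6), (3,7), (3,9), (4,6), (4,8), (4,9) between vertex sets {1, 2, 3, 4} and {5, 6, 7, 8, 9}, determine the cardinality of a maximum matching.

Step 1: List the neighbors of each left vertex:
  1: 5, 6, 7, 9
  2: 5, 6, 7, 9
  3: 5, 6, 7, 9
  4: 6, 8, 9

Step 2: Greedily match left vertices, then look for augmenting paths:
  Match 1 -- 5
  Match 2 -- 6
  Match 3 -- 7
  Match 4 -- 8
  No augmenting path remains.

Step 3: Verify this is maximum:
  Matching size 4 = min(|L|, |R|) = min(4, 5), which is an upper bound, so this matching is maximum.

Maximum matching: {(1,5), (2,6), (3,7), (4,8)}
Size: 4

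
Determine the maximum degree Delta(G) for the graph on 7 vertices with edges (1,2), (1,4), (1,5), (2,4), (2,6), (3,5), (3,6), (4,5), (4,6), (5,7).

Step 1: Count edges incident to each vertex:
  deg(1) = 3 (neighbors: 2, 4, 5)
  deg(2) = 3 (neighbors: 1, 4, 6)
  deg(3) = 2 (neighbors: 5, 6)
  deg(4) = 4 (neighbors: 1, 2, 5, 6)
  deg(5) = 4 (neighbors: 1, 3, 4, 7)
  deg(6) = 3 (neighbors: 2, 3, 4)
  deg(7) = 1 (neighbors: 5)

Step 2: Find maximum:
  max(3, 3, 2, 4, 4, 3, 1) = 4 (vertex 4)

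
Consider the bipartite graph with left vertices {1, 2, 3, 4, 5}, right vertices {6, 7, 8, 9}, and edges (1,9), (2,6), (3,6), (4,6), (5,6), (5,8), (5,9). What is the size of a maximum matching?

Step 1: List the neighbors of each left vertex:
  1: 9
  2: 6
  3: 6
  4: 6
  5: 6, 8, 9

Step 2: Greedily match left vertices, then look for augmenting paths:
  Match 1 -- 9
  Match 2 -- 6
  Match 5 -- 8
  No augmenting path remains.

Step 3: Verify this is maximum:
  Matching has size 3. The vertex set {1, 5, 6} covers every edge and has size 3; any matching has at most one edge per cover vertex, so 3 is maximum (König's theorem).

Maximum matching: {(1,9), (2,6), (5,8)}
Size: 3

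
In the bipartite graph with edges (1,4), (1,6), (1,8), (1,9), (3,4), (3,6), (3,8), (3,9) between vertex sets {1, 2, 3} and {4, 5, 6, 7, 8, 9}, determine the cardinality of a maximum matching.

Step 1: List the neighbors of each left vertex:
  1: 4, 6, 8, 9
  2: (none)
  3: 4, 6, 8, 9

Step 2: Greedily match left vertices, then look for augmenting paths:
  Match 1 -- 4
  Match 3 -- 6
  No augmenting path remains.

Step 3: Verify this is maximum:
  Matching has size 2. The vertex set {1, 3} covers every edge and has size 2; any matching has at most one edge per cover vertex, so 2 is maximum (König's theorem).

Maximum matching: {(1,4), (3,6)}
Size: 2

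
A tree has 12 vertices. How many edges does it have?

A tree on n vertices always has exactly n - 1 edges.
For n = 12: edges = 12 - 1 = 11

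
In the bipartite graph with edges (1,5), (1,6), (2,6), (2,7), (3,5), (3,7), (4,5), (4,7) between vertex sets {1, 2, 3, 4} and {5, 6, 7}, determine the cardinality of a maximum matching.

Step 1: List the neighbors of each left vertex:
  1: 5, 6
  2: 6, 7
  3: 5, 7
  4: 5, 7

Step 2: Greedily match left vertices, then look for augmenting paths:
  Match 1 -- 5
  Match 2 -- 6
  Match 3 -- 7
  No augmenting path remains.

Step 3: Verify this is maximum:
  Matching size 3 = min(|L|, |R|) = min(4, 3), which is an upper bound, so this matching is maximum.

Maximum matching: {(1,5), (2,6), (3,7)}
Size: 3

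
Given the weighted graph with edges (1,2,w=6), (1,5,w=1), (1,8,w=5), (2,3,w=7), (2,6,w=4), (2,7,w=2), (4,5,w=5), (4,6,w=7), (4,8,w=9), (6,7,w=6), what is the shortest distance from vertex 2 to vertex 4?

Step 1: Build adjacency list with weights:
  1: 2(w=6), 5(w=1), 8(w=5)
  2: 1(w=6), 3(w=7), 6(w=4), 7(w=2)
  3: 2(w=7)
  4: 5(w=5), 6(w=7), 8(w=9)
  5: 1(w=1), 4(w=5)
  6: 2(w=4), 4(w=7), 7(w=6)
  7: 2(w=2), 6(w=6)
  8: 1(w=5), 4(w=9)

Step 2: Apply Dijkstra's algorithm from vertex 2:
  Visit vertex 2 (distance=0)
    Update dist[1] = 6
    Update dist[3] = 7
    Update dist[6] = 4
    Update dist[7] = 2
  Visit vertex 7 (distance=2)
  Visit vertex 6 (distance=4)
    Update dist[4] = 11
  Visit vertex 1 (distance=6)
    Update dist[5] = 7
    Update dist[8] = 11
  Visit vertex 3 (distance=7)
  Visit vertex 5 (distance=7)
  Visit vertex 4 (distance=11)

Step 3: Shortest path: 2 -> 6 -> 4
Total weight: 4 + 7 = 11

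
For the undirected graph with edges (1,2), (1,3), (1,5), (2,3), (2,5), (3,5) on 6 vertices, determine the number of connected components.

Step 1: Build adjacency list from edges:
  1: 2, 3, 5
  2: 1, 3, 5
  3: 1, 2, 5
  4: (none)
  5: 1, 2, 3
  6: (none)

Step 2: Run BFS/DFS from vertex 1:
  Visited: {1, 2, 3, 5}
  Reached 4 of 6 vertices

Step 3: Only 4 of 6 vertices reached. Graph is disconnected.
Connected components: {1, 2, 3, 5}, {4}, {6}
Number of connected components: 3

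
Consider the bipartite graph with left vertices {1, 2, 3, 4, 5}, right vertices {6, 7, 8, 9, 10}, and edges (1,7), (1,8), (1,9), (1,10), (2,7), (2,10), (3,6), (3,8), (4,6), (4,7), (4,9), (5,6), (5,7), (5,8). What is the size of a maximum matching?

Step 1: List the neighbors of each left vertex:
  1: 7, 8, 9, 10
  2: 7, 10
  3: 6, 8
  4: 6, 7, 9
  5: 6, 7, 8

Step 2: Greedily match left vertices, then look for augmenting paths:
  Match 1 -- 7
  Match 2 -- 10
  Match 3 -- 6
  Match 4 -- 9
  Match 5 -- 8
  No augmenting path remains.

Step 3: Verify this is maximum:
  Matching size 5 = min(|L|, |R|) = min(5, 5), which is an upper bound, so this matching is maximum.

Maximum matching: {(1,7), (2,10), (3,6), (4,9), (5,8)}
Size: 5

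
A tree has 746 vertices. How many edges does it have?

A tree on n vertices always has exactly n - 1 edges.
For n = 746: edges = 746 - 1 = 745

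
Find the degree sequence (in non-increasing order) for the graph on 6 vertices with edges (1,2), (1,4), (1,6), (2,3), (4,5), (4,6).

Step 1: Count edges incident to each vertex:
  deg(1) = 3 (neighbors: 2, 4, 6)
  deg(2) = 2 (neighbors: 1, 3)
  deg(3) = 1 (neighbors: 2)
  deg(4) = 3 (neighbors: 1, 5, 6)
  deg(5) = 1 (neighbors: 4)
  deg(6) = 2 (neighbors: 1, 4)

Step 2: Sort degrees in non-increasing order:
  Degrees: [3, 2, 1, 3, 1, 2] -> sorted: [3, 3, 2, 2, 1, 1]

Degree sequence: [3, 3, 2, 2, 1, 1]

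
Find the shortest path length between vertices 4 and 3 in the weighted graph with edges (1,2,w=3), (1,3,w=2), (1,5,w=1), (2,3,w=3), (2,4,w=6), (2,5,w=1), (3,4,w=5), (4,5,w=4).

Step 1: Build adjacency list with weights:
  1: 2(w=3), 3(w=2), 5(w=1)
  2: 1(w=3), 3(w=3), 4(w=6), 5(w=1)
  3: 1(w=2), 2(w=3), 4(w=5)
  4: 2(w=6), 3(w=5), 5(w=4)
  5: 1(w=1), 2(w=1), 4(w=4)

Step 2: Apply Dijkstra's algorithm from vertex 4:
  Visit vertex 4 (distance=0)
    Update dist[2] = 6
    Update dist[3] = 5
    Update dist[5] = 4
  Visit vertex 5 (distance=4)
    Update dist[1] = 5
    Update dist[2] = 5
  Visit vertex 1 (distance=5)
  Visit vertex 2 (distance=5)
  Visit vertex 3 (distance=5)

Step 3: Shortest path: 4 -> 3
Total weight: 5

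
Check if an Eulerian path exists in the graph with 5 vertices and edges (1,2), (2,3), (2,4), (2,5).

Step 1: Find the degree of each vertex:
  deg(1) = 1
  deg(2) = 4
  deg(3) = 1
  deg(4) = 1
  deg(5) = 1

Step 2: Count vertices with odd degree:
  Odd-degree vertices: 1, 3, 4, 5 (4 total)

Step 3: Apply Euler's theorem:
  - Eulerian circuit exists iff graph is connected and all vertices have even degree
  - Eulerian path exists iff graph is connected and has 0 or 2 odd-degree vertices

Graph has 4 odd-degree vertices (need 0 or 2).
Neither Eulerian path nor Eulerian circuit exists.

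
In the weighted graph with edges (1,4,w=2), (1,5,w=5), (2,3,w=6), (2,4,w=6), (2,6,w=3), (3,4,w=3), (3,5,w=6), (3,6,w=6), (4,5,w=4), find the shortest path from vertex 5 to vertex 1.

Step 1: Build adjacency list with weights:
  1: 4(w=2), 5(w=5)
  2: 3(w=6), 4(w=6), 6(w=3)
  3: 2(w=6), 4(w=3), 5(w=6), 6(w=6)
  4: 1(w=2), 2(w=6), 3(w=3), 5(w=4)
  5: 1(w=5), 3(w=6), 4(w=4)
  6: 2(w=3), 3(w=6)

Step 2: Apply Dijkstra's algorithm from vertex 5:
  Visit vertex 5 (distance=0)
    Update dist[1] = 5
    Update dist[3] = 6
    Update dist[4] = 4
  Visit vertex 4 (distance=4)
    Update dist[2] = 10
  Visit vertex 1 (distance=5)

Step 3: Shortest path: 5 -> 1
Total weight: 5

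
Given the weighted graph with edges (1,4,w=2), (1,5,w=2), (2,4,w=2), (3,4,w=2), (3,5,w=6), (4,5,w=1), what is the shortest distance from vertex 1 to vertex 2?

Step 1: Build adjacency list with weights:
  1: 4(w=2), 5(w=2)
  2: 4(w=2)
  3: 4(w=2), 5(w=6)
  4: 1(w=2), 2(w=2), 3(w=2), 5(w=1)
  5: 1(w=2), 3(w=6), 4(w=1)

Step 2: Apply Dijkstra's algorithm from vertex 1:
  Visit vertex 1 (distance=0)
    Update dist[4] = 2
    Update dist[5] = 2
  Visit vertex 4 (distance=2)
    Update dist[2] = 4
    Update dist[3] = 4
  Visit vertex 5 (distance=2)
  Visit vertex 2 (distance=4)

Step 3: Shortest path: 1 -> 4 -> 2
Total weight: 2 + 2 = 4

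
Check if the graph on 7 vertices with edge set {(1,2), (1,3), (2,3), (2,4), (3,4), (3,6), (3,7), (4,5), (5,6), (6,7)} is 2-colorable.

Step 1: Attempt 2-coloring using BFS:
  Start at vertex 1, assign color 0
  Color vertex 2 with color 1 (neighbor of 1)
  Color vertex 3 with color 1 (neighbor of 1)

Step 2: Conflict found! Vertices 2 and 3 are adjacent but have the same color.
This means the graph contains an odd cycle.

The graph is NOT bipartite.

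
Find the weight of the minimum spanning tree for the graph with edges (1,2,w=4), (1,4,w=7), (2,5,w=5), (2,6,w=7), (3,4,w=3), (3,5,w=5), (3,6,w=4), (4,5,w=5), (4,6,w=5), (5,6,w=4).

Apply Kruskal's algorithm (sort edges by weight, add if no cycle):

Sorted edges by weight:
  (3,4) w=3
  (1,2) w=4
  (3,6) w=4
  (5,6) w=4
  (2,5) w=5
  (3,5) w=5
  (4,5) w=5
  (4,6) w=5
  (1,4) w=7
  (2,6) w=7

Add edge (3,4) w=3 -- no cycle. Running total: 3
Add edge (1,2) w=4 -- no cycle. Running total: 7
Add edge (3,6) w=4 -- no cycle. Running total: 11
Add edge (5,6) w=4 -- no cycle. Running total: 15
Add edge (2,5) w=5 -- no cycle. Running total: 20

MST edges: (3,4,w=3), (1,2,w=4), (3,6,w=4), (5,6,w=4), (2,5,w=5)
Total MST weight: 3 + 4 + 4 + 4 + 5 = 20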